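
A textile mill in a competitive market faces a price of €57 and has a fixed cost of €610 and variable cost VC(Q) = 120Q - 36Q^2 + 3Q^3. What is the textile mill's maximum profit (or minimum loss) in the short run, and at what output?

Profit = -€316 at Q = 7

AVC = 120 - 36Q + 3Q^2 has its minimum €12 at Q = 6; price €57 clears that bar, so the firm operates.
MC = 120 - 72Q + 9Q^2. Setting P = MC and taking the root on the rising branch gives Q* = 7.
TR = 57·7 = 399. TC = 610 + 105 = 715. Profit = 399 − 715 = -€316.
That loss of €316 beats the €610 the firm would lose by shutting down; producing recovers €294 of fixed cost.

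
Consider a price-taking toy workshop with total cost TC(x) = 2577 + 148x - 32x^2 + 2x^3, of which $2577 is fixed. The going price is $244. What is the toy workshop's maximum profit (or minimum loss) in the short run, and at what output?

AVC = 148 - 32x + 2x^2; min AVC = $20 at x = 8. Since P = $244 ≥ min AVC, the firm produces.
With MC = 148 - 64x + 6x^2, P = MC on the upward-sloping part at x* = 12.
TR = 244·12 = 2928. TC = 2577 + 624 = 3201. Profit = 2928 − 3201 = -$273.
That loss of $273 beats the $2577 the firm would lose by shutting down; producing recovers $2304 of fixed cost.

Profit = -$273 at x = 12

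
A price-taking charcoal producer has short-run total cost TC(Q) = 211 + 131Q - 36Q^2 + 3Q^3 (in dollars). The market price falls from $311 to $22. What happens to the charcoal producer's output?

MC = 131 - 72Q + 9Q^2; the shutdown threshold is min AVC = $23 (at Q = 6).
With P = $311 above the shutdown price, P = MC gives Q = 10.
At P = $22 < min AVC = $23, price no longer covers variable cost at any output, so the firm shuts down: Q = 0.

Output falls from 10 to 0 (the firm shuts down)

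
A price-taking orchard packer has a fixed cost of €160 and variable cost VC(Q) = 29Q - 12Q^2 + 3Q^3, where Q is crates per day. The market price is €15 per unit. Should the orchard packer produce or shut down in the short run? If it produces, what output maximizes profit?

Variable cost is VC = 29Q - 12Q^2 + 3Q^3, so AVC = VC/Q = 29 - 12Q + 3Q^2 and MC = dTC/dQ = 29 - 24Q + 9Q^2.
AVC is minimized where dAVC/dQ = -12 + 6Q = 0, at Q = 2; min AVC = 29 - 12·2 + 3·2^2 = €17.
With P < min AVC (€15 < €17), every unit sold adds to the loss.
Best response: produce nothing and absorb the €160 fixed cost.

Shut down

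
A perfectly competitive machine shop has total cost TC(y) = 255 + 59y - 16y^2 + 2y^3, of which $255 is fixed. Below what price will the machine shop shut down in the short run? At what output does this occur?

The shutdown price is the minimum of AVC. VC = 59y - 16y^2 + 2y^3, so AVC = 59 - 16y + 2y^2.
At the minimum of AVC, MC = AVC. MC = 59 - 32y + 6y^2; setting MC = AVC gives 4y^2 - 16y = 0, so y = 4. min AVC = 27.
For P < $27 the firm produces nothing.

$27 per unit, at y = 4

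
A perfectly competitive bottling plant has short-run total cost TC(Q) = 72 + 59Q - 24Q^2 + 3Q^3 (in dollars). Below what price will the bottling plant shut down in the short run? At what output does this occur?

$11 per unit, at Q = 4

Short-run supply begins at min AVC. From VC = 59Q - 24Q^2 + 3Q^3, AVC = 59 - 24Q + 3Q^2.
dAVC/dQ = -24 + 6Q = 0 gives Q = 4. min AVC = 59 - 24·4 + 3·4^2 = 11.
The firm shuts down for any P below $11.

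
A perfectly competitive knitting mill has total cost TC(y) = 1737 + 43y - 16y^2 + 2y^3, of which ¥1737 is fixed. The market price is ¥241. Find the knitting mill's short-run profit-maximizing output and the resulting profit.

Profit = -¥117 at y = 9

AVC = 43 - 16y + 2y^2 has its minimum ¥11 at y = 4; price ¥241 clears that bar, so the firm operates.
With MC = 43 - 32y + 6y^2, P = MC on the upward-sloping part at y* = 9.
TR = 241·9 = 2169. TC = 1737 + 549 = 2286. Profit = 2169 − 2286 = -¥117.
Shutting down would mean losing the fixed cost of ¥1737, so operating at a loss of ¥117 is better by ¥1620.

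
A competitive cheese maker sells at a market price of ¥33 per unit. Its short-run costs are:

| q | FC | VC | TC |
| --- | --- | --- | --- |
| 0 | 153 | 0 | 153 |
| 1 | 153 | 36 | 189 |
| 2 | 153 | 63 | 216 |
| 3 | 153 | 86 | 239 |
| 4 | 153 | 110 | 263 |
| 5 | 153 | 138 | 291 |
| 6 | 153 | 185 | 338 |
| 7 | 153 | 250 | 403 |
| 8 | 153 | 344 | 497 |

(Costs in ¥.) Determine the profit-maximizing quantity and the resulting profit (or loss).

q = 5; profit = -¥126

Profit at each row (π = 33q − TC): q=0: -153; q=1: -156; q=2: -150; q=3: -140; q=4: -131; q=5: -126; q=6: -140; q=7: -172; q=8: -233.
Profit is maximized at q = 5. AVC there is 138/5 = ¥27.60 ≤ P, so producing beats shutting down (which would give -¥153).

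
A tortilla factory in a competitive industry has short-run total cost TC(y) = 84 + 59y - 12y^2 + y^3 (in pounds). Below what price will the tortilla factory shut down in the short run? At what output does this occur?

Short-run supply begins at min AVC. From VC = 59y - 12y^2 + y^3, AVC = 59 - 12y + y^2.
dAVC/dy = -12 + 2y = 0 gives y = 6. min AVC = 59 - 12·6 + 6^2 = 23.
For P < £23 the firm produces nothing.

£23 per unit, at y = 6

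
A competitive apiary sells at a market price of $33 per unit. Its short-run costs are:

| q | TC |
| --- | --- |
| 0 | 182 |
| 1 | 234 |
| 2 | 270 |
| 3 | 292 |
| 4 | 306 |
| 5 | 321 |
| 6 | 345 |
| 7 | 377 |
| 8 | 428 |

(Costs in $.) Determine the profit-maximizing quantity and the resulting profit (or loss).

Tabulate TR − TC: q=0: -182; q=1: -201; q=2: -204; q=3: -193; q=4: -174; q=5: -156; q=6: -147; q=7: -146; q=8: -164.
Profit is maximized at q = 7. AVC there is 195/7 = $27.86 ≤ P, so producing beats shutting down (which would give -$182).

q = 7; profit = -$146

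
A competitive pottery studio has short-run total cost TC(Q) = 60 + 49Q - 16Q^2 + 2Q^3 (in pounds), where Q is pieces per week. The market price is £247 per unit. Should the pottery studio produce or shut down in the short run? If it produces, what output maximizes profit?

From TC, MC = TC'(Q) = 49 - 32Q + 6Q^2 and AVC = VC/Q = 49 - 16Q + 2Q^2.
AVC hits its minimum where MC = AVC, at Q = 4, giving min AVC = 49 - 16·4 + 2·4^2 = £17.
Since P = £247 ≥ min AVC = £17, price covers variable cost and the firm should produce.
P = MC gives -198 - 32Q + 6Q^2 = 0, with roots -11/3 and 9. Take the larger (rising MC): Q* = 9.
Check: AVC at Q = 9 is £67 ≤ P, so revenue covers variable cost.
Profit = P·Q − TC = 247·9 − 663 = £1560.

Produce at Q = 9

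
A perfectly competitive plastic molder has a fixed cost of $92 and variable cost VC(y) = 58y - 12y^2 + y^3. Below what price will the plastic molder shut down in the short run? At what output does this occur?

The firm shuts down when price falls below the minimum of average variable cost. AVC = VC/y = 58 - 12y + y^2.
At the minimum of AVC, MC = AVC. MC = 58 - 24y + 3y^2; setting MC = AVC gives 2y^2 - 12y = 0, so y = 6. min AVC = 22.
The firm shuts down for any P below $22.

$22 per unit, at y = 6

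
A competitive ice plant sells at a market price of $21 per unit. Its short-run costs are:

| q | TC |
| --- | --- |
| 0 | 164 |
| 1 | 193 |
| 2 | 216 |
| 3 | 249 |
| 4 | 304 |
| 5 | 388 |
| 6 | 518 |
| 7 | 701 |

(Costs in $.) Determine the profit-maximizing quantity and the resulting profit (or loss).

Compute π = P·q − TC at each output: q=0: -164; q=1: -172; q=2: -174; q=3: -186; q=4: -220; q=5: -283; q=6: -392; q=7: -554.
Profit is highest at q = 0. Equivalently, the lowest AVC in the table is 52/2 ≈ $26 at q = 2, and P = $21 falls below it — price never covers variable cost, so the firm shuts down and loses only its fixed cost.

q = 0 (shut down); profit = -$164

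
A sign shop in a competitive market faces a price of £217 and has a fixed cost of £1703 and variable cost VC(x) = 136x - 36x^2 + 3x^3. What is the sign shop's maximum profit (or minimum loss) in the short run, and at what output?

AVC = 136 - 36x + 3x^2 has its minimum £28 at x = 6; price £217 clears that bar, so the firm operates.
MC = 136 - 72x + 9x^2. Setting P = MC and taking the root on the rising branch gives x* = 9.
TR = 217·9 = 1953. TC = 1703 + 495 = 2198. Profit = 1953 − 2198 = -£245.
That loss of £245 beats the £1703 the firm would lose by shutting down; producing recovers £1458 of fixed cost.

Profit = -£245 at x = 9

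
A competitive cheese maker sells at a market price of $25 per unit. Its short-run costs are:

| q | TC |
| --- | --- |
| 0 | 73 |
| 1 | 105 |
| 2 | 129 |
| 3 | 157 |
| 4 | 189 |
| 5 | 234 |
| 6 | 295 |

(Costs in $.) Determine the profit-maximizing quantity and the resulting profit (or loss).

Profit at each row (π = 25q − TC): q=0: -73; q=1: -80; q=2: -79; q=3: -82; q=4: -89; q=5: -109; q=6: -145.
Profit is highest at q = 0. Equivalently, the lowest AVC in the table is 56/2 ≈ $28 at q = 2, and P = $25 falls below it — price never covers variable cost, so the firm shuts down and loses only its fixed cost.

q = 0 (shut down); profit = -$73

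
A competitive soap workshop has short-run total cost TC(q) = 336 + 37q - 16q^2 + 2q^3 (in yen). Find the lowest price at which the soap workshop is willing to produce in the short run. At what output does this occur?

¥5 per unit, at q = 4

The shutdown price is the minimum of AVC. VC = 37q - 16q^2 + 2q^3, so AVC = 37 - 16q + 2q^2.
At the minimum of AVC, MC = AVC. MC = 37 - 32q + 6q^2; setting MC = AVC gives 4q^2 - 16q = 0, so q = 4. min AVC = 5.
For P < ¥5 the firm produces nothing.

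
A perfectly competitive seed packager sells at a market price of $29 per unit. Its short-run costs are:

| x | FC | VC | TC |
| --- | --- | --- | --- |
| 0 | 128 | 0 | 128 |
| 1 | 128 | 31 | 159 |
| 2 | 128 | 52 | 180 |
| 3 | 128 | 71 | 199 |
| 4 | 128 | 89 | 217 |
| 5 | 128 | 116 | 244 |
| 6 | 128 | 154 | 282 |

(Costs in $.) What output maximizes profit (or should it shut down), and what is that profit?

Compute π = P·x − TC at each output: x=0: -128; x=1: -130; x=2: -122; x=3: -112; x=4: -101; x=5: -99; x=6: -108.
Profit is maximized at x = 5. AVC there is 116/5 = $23.20 ≤ P, so producing beats shutting down (which would give -$128).

x = 5; profit = -$99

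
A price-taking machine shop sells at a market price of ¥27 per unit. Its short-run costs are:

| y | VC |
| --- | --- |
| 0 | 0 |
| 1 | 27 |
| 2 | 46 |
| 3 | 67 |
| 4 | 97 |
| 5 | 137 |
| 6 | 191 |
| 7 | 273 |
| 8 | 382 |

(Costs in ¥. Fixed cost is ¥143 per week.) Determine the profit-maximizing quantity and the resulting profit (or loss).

y = 3; profit = -¥129

Tabulate TR − TC: y=0: -143; y=1: -143; y=2: -135; y=3: -129; y=4: -132; y=5: -145; y=6: -172; y=7: -227; y=8: -309.
Profit is maximized at y = 3. AVC there is 67/3 = ¥22.33 ≤ P, so producing beats shutting down (which would give -¥143).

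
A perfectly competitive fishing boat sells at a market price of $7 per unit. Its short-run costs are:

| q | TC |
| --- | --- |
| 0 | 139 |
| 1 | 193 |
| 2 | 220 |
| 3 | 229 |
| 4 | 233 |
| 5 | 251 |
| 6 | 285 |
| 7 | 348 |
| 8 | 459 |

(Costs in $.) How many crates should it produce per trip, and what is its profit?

Profit at each row (π = 7q − TC): q=0: -139; q=1: -186; q=2: -206; q=3: -208; q=4: -205; q=5: -216; q=6: -243; q=7: -299; q=8: -403.
Profit is highest at q = 0. Equivalently, the lowest AVC in the table is 112/5 ≈ $22.40 at q = 5, and P = $7 falls below it — price never covers variable cost, so the firm shuts down and loses only its fixed cost.

q = 0 (shut down); profit = -$139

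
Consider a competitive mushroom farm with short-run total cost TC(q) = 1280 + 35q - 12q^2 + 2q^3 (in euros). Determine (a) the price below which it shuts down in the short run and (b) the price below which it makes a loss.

Shutdown price = min AVC. AVC = 35 - 12q + 2q^2, with vertex at q = 3 and minimum €17.
ATC = 1280/q + 35 - 12q + 2q^2. Setting dATC/dq = −1280/q^2 − 12 + 4q = 0 gives q = 8 (since 4·8^3 − 12·8^2 = 1280).
min ATC = 1280/8 + 35 − 12·8 + 2·8^2 = €227. That is the break-even price.
Between these two prices the firm operates at a loss; above €227 it earns a profit.

Shutdown price = €17; break-even price = €227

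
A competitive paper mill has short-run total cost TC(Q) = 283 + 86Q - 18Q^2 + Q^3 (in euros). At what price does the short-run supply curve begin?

The shutdown price is the minimum of AVC. VC = 86Q - 18Q^2 + Q^3, so AVC = 86 - 18Q + Q^2.
At the minimum of AVC, MC = AVC. MC = 86 - 36Q + 3Q^2; setting MC = AVC gives 2Q^2 - 18Q = 0, so Q = 9. min AVC = 5.
So the shutdown price is €5.

€5 per unit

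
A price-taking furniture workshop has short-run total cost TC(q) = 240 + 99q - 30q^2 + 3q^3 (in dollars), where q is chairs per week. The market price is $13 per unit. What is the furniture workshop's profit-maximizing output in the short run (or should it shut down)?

Shut down

Strip out fixed cost: VC = 99q - 30q^2 + 3q^3. Then AVC = 99 - 30q + 3q^2 and MC = 99 - 60q + 9q^2.
AVC is minimized where dAVC/dq = -30 + 6q = 0, at q = 5; min AVC = 99 - 30·5 + 3·5^2 = $24.
P = $13 lies below min AVC = $24; no output level covers variable cost.
Best response: produce nothing and absorb the $240 fixed cost.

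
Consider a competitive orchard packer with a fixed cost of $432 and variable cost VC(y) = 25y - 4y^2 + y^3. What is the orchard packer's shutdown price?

The firm shuts down when price falls below the minimum of average variable cost. AVC = VC/y = 25 - 4y + y^2.
At the minimum of AVC, MC = AVC. MC = 25 - 8y + 3y^2; setting MC = AVC gives 2y^2 - 4y = 0, so y = 2. min AVC = 21.
For P < $21 the firm produces nothing.

$21 per unit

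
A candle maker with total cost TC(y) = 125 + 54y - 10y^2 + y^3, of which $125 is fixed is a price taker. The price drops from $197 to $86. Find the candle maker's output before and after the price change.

Output falls from 11 to 8

AVC = 54 - 10y + y^2, minimized at y = 5 where min AVC = $29. MC = 54 - 20y + 3y^2.
With P = $197 above the shutdown price, P = MC gives y = 11.
At P = $86 ≥ min AVC, set P = MC: y = 8. The firm stays open but cuts output.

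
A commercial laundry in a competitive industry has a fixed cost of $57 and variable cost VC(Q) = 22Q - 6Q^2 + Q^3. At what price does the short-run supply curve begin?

The shutdown price is the minimum of AVC. VC = 22Q - 6Q^2 + Q^3, so AVC = 22 - 6Q + Q^2.
At the minimum of AVC, MC = AVC. MC = 22 - 12Q + 3Q^2; setting MC = AVC gives 2Q^2 - 6Q = 0, so Q = 3. min AVC = 13.
The firm shuts down for any P below $13.

$13 per unit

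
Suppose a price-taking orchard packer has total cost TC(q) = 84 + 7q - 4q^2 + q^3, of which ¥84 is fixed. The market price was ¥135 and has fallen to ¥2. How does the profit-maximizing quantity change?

Output falls from 8 to 0 (the firm shuts down)

MC = 7 - 8q + 3q^2; the shutdown threshold is min AVC = ¥3 (at q = 2).
At P = ¥135 ≥ min AVC, set P = MC on the rising branch: q = 8.
At P = ¥2 < min AVC = ¥3, price no longer covers variable cost at any output, so the firm shuts down: q = 0.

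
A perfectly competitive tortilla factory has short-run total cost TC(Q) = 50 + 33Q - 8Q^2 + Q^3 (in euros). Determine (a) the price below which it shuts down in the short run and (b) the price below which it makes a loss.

Shutdown price = €17; break-even price = €28

AVC = 33 - 8Q + Q^2; minimized at Q = 4, giving min AVC = €17. That is the shutdown price.
ATC = 50/Q + 33 - 8Q + Q^2. Setting dATC/dQ = −50/Q^2 − 8 + 2Q = 0 gives Q = 5 (since 2·5^3 − 8·5^2 = 50).
min ATC = 50/5 + 33 − 8·5 + 5^2 = €28. That is the break-even price.
Between these two prices the firm operates at a loss; above €28 it earns a profit.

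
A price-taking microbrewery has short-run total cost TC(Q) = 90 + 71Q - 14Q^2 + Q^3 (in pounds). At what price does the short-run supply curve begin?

The firm shuts down when price falls below the minimum of average variable cost. AVC = VC/Q = 71 - 14Q + Q^2.
At the minimum of AVC, MC = AVC. MC = 71 - 28Q + 3Q^2; setting MC = AVC gives 2Q^2 - 14Q = 0, so Q = 7. min AVC = 22.
So the shutdown price is £22.

£22 per unit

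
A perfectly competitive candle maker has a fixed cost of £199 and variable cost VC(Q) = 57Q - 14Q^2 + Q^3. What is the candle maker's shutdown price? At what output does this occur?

£8 per unit, at Q = 7

The firm shuts down when price falls below the minimum of average variable cost. AVC = VC/Q = 57 - 14Q + Q^2.
dAVC/dQ = -14 + 2Q = 0 gives Q = 7. min AVC = 57 - 14·7 + 7^2 = 8.
For P < £8 the firm produces nothing.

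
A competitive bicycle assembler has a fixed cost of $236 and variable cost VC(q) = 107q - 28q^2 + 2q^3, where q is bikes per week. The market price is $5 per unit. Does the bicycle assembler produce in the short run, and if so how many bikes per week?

Shut down

Variable cost is VC = 107q - 28q^2 + 2q^3, so AVC = VC/q = 107 - 28q + 2q^2 and MC = dTC/dq = 107 - 56q + 6q^2.
AVC hits its minimum where MC = AVC, at q = 7, giving min AVC = 107 - 28·7 + 2·7^2 = $9.
Since P = $5 < min AVC = $9, price fails to cover variable cost at any output.
Shutting down limits the loss to fixed cost, $236.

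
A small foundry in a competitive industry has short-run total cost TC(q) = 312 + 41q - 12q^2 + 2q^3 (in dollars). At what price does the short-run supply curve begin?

$23 per unit

The firm shuts down when price falls below the minimum of average variable cost. AVC = VC/q = 41 - 12q + 2q^2.
At the minimum of AVC, MC = AVC. MC = 41 - 24q + 6q^2; setting MC = AVC gives 4q^2 - 12q = 0, so q = 3. min AVC = 23.
The firm shuts down for any P below $23.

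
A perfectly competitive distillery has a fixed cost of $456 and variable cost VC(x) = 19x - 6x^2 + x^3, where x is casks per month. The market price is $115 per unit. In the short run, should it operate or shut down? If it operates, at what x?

Produce at x = 8

From TC, MC = TC'(x) = 19 - 12x + 3x^2 and AVC = VC/x = 19 - 6x + x^2.
AVC is minimized where dAVC/dx = -6 + 2x = 0, at x = 3; min AVC = 19 - 6·3 + 3^2 = $10.
Since P = $115 ≥ min AVC = $10, price covers variable cost and the firm should produce.
P = MC gives -96 - 12x + 3x^2 = 0, with roots -4 and 8. Take the larger (rising MC): x* = 8.
Check: AVC at x = 8 is $35 ≤ P, so revenue covers variable cost.
Profit = P·x − TC = 115·8 − 736 = $184.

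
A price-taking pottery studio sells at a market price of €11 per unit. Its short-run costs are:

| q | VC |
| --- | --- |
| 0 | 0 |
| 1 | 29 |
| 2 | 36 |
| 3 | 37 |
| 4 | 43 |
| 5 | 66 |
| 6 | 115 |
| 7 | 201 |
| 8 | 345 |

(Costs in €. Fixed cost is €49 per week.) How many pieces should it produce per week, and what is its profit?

Compute π = P·q − TC at each output: q=0: -49; q=1: -67; q=2: -63; q=3: -53; q=4: -48; q=5: -60; q=6: -98; q=7: -173; q=8: -306.
Profit is maximized at q = 4. AVC there is 43/4 = €10.75 ≤ P, so producing beats shutting down (which would give -€49).

q = 4; profit = -€48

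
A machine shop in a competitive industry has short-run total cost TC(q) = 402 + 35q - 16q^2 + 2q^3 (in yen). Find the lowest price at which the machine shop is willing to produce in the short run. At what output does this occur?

¥3 per unit, at q = 4

Short-run supply begins at min AVC. From VC = 35q - 16q^2 + 2q^3, AVC = 35 - 16q + 2q^2.
dAVC/dq = -16 + 4q = 0 gives q = 4. min AVC = 35 - 16·4 + 2·4^2 = 3.
So the shutdown price is ¥3.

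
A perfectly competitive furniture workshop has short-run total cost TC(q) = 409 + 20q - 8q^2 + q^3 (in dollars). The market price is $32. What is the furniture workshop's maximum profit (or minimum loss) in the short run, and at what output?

Profit = -$265 at q = 6

AVC = 20 - 8q + q^2 has its minimum $4 at q = 4; price $32 clears that bar, so the firm operates.
With MC = 20 - 16q + 3q^2, P = MC on the upward-sloping part at q* = 6.
TR = 32·6 = 192. TC = 409 + 48 = 457. Profit = 192 − 457 = -$265.
Shutting down would mean losing the fixed cost of $409, so operating at a loss of $265 is better by $144.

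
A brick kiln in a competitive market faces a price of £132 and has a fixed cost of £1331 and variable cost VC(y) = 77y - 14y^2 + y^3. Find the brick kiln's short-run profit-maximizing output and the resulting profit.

AVC = 77 - 14y + y^2; min AVC = £28 at y = 7. Since P = £132 ≥ min AVC, the firm produces.
With MC = 77 - 28y + 3y^2, P = MC on the upward-sloping part at y* = 11.
TR = 132·11 = 1452. TC = 1331 + 484 = 1815. Profit = 1452 − 1815 = -£363.
By producing, the firm covers all variable cost plus £968 of fixed cost; shutting down would lose the full £1331.

Profit = -£363 at y = 11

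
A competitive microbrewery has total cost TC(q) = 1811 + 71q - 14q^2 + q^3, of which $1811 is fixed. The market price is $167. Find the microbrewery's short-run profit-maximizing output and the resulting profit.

Profit = -$371 at q = 12

AVC = 71 - 14q + q^2 has its minimum $22 at q = 7; price $167 clears that bar, so the firm operates.
With MC = 71 - 28q + 3q^2, P = MC on the upward-sloping part at q* = 12.
TR = 167·12 = 2004. TC = 1811 + 564 = 2375. Profit = 2004 − 2375 = -$371.
Shutting down would mean losing the fixed cost of $1811, so operating at a loss of $371 is better by $1440.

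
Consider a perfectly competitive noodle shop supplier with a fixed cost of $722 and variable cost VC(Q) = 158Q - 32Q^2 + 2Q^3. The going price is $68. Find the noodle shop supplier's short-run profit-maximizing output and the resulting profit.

AVC = 158 - 32Q + 2Q^2; min AVC = $30 at Q = 8. Since P = $68 ≥ min AVC, the firm produces.
With MC = 158 - 64Q + 6Q^2, P = MC on the upward-sloping part at Q* = 9.
TR = 68·9 = 612. TC = 722 + 288 = 1010. Profit = 612 − 1010 = -$398.
Shutting down would mean losing the fixed cost of $722, so operating at a loss of $398 is better by $324.

Profit = -$398 at Q = 9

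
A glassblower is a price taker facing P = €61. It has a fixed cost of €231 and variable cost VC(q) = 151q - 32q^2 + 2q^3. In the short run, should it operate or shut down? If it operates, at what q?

Strip out fixed cost: VC = 151q - 32q^2 + 2q^3. Then AVC = 151 - 32q + 2q^2 and MC = 151 - 64q + 6q^2.
AVC hits its minimum where MC = AVC, at q = 8, giving min AVC = 151 - 32·8 + 2·8^2 = €23.
Since P = €61 ≥ min AVC = €23, price covers variable cost and the firm should produce.
Set P = MC: 61 = 151 - 64q + 6q^2 → 90 - 64q + 6q^2 = 0. The roots are q = 5/3 and q = 9; the profit-maximizing output is on the rising part of MC, so q* = 9.
Check: AVC at q = 9 is €25 ≤ P, so revenue covers variable cost.
Profit = P·q − TC = 61·9 − 456 = €93.

Produce at q = 9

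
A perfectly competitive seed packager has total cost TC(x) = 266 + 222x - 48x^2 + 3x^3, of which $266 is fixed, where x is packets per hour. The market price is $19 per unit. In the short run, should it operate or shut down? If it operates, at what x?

Variable cost is VC = 222x - 48x^2 + 3x^3, so AVC = VC/x = 222 - 48x + 3x^2 and MC = dTC/dx = 222 - 96x + 9x^2.
AVC is minimized where dAVC/dx = -48 + 6x = 0, at x = 8; min AVC = 222 - 48·8 + 3·8^2 = $30.
Since P = $19 < min AVC = $30, price fails to cover variable cost at any output.
Best response: produce nothing and absorb the $266 fixed cost.

Shut down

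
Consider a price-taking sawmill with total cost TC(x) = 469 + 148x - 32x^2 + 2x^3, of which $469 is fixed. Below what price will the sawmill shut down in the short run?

$20 per unit

The shutdown price is the minimum of AVC. VC = 148x - 32x^2 + 2x^3, so AVC = 148 - 32x + 2x^2.
dAVC/dx = -32 + 4x = 0 gives x = 8. min AVC = 148 - 32·8 + 2·8^2 = 20.
The firm shuts down for any P below $20.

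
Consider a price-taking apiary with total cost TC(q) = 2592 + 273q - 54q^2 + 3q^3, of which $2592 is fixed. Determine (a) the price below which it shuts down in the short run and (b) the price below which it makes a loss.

AVC = 273 - 54q + 3q^2; minimized at q = 9, giving min AVC = $30. That is the shutdown price.
ATC = 2592/q + 273 - 54q + 3q^2. Setting dATC/dq = −2592/q^2 − 54 + 6q = 0 gives q = 12 (since 6·12^3 − 54·12^2 = 2592).
min ATC = 2592/12 + 273 − 54·12 + 3·12^2 = $273. That is the break-even price.
Between these two prices the firm operates at a loss; above $273 it earns a profit.

Shutdown price = $30; break-even price = $273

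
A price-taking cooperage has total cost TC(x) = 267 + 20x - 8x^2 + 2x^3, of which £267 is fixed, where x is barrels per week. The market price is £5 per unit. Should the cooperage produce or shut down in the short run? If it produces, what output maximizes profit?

From TC, MC = TC'(x) = 20 - 16x + 6x^2 and AVC = VC/x = 20 - 8x + 2x^2.
AVC hits its minimum where MC = AVC, at x = 2, giving min AVC = 20 - 8·2 + 2·2^2 = £12.
Since P = £5 < min AVC = £12, price fails to cover variable cost at any output.
The firm minimizes its loss by shutting down and losing only its fixed cost of £267.

Shut down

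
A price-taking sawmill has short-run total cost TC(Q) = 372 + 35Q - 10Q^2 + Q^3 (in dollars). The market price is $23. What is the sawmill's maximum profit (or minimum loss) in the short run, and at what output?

Profit = -$300 at Q = 6

AVC = 35 - 10Q + Q^2 has its minimum $10 at Q = 5; price $23 clears that bar, so the firm operates.
MC = 35 - 20Q + 3Q^2. Setting P = MC and taking the root on the rising branch gives Q* = 6.
TR = 23·6 = 138. TC = 372 + 66 = 438. Profit = 138 − 438 = -$300.
Shutting down would mean losing the fixed cost of $372, so operating at a loss of $300 is better by $72.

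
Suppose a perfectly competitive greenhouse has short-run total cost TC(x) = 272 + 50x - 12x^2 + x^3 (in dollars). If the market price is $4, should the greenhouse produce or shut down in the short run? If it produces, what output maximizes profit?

From TC, MC = TC'(x) = 50 - 24x + 3x^2 and AVC = VC/x = 50 - 12x + x^2.
The AVC parabola has its vertex at x = 12/2 = 6, where AVC = 50 - 12·6 + 6^2 = $14.
Since P = $4 < min AVC = $14, price fails to cover variable cost at any output.
Shutting down limits the loss to fixed cost, $272.

Shut down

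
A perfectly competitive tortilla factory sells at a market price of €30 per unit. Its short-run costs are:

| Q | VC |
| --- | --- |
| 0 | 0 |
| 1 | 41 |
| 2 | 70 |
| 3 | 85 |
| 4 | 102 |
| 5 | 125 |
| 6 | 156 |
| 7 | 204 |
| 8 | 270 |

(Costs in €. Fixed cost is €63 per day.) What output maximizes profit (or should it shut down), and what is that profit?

Q = 5; profit = -€38

Tabulate TR − TC: Q=0: -63; Q=1: -74; Q=2: -73; Q=3: -58; Q=4: -45; Q=5: -38; Q=6: -39; Q=7: -57; Q=8: -93.
Profit is maximized at Q = 5. AVC there is 125/5 = €25 ≤ P, so producing beats shutting down (which would give -€63).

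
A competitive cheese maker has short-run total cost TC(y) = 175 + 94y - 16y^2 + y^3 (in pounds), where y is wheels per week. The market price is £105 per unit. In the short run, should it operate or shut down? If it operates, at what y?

Variable cost is VC = 94y - 16y^2 + y^3, so AVC = VC/y = 94 - 16y + y^2 and MC = dTC/dy = 94 - 32y + 3y^2.
AVC hits its minimum where MC = AVC, at y = 8, giving min AVC = 94 - 16·8 + 8^2 = £30.
Because £105 ≥ £30, revenue can cover variable cost; the firm operates.
Set P = MC: 105 = 94 - 32y + 3y^2 → -11 - 32y + 3y^2 = 0. The roots are y = -1/3 and y = 11; the profit-maximizing output is on the rising part of MC, so y* = 11.
Check: AVC at y = 11 is £39 ≤ P, so revenue covers variable cost.
Profit = P·y − TC = 105·11 − 604 = £551.

Produce at y = 11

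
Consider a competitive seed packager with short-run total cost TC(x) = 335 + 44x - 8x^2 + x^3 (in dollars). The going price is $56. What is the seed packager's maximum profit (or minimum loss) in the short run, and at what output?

Profit = -$191 at x = 6

AVC = 44 - 8x + x^2; min AVC = $28 at x = 4. Since P = $56 ≥ min AVC, the firm produces.
MC = 44 - 16x + 3x^2. Setting P = MC and taking the root on the rising branch gives x* = 6.
TR = 56·6 = 336. TC = 335 + 192 = 527. Profit = 336 − 527 = -$191.
That loss of $191 beats the $335 the firm would lose by shutting down; producing recovers $144 of fixed cost.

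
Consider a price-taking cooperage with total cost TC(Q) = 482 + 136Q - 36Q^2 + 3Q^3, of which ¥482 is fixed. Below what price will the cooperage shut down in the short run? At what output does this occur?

¥28 per unit, at Q = 6

Short-run supply begins at min AVC. From VC = 136Q - 36Q^2 + 3Q^3, AVC = 136 - 36Q + 3Q^2.
At the minimum of AVC, MC = AVC. MC = 136 - 72Q + 9Q^2; setting MC = AVC gives 6Q^2 - 36Q = 0, so Q = 6. min AVC = 28.
The firm shuts down for any P below ¥28.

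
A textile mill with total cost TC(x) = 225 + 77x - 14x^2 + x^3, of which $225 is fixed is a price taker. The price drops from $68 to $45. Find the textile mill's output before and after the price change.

AVC = 77 - 14x + x^2, minimized at x = 7 where min AVC = $28. MC = 77 - 28x + 3x^2.
At P = $68 ≥ min AVC, set P = MC on the rising branch: x = 9.
At P = $45 ≥ min AVC, set P = MC: x = 8. The firm stays open but cuts output.

Output falls from 9 to 8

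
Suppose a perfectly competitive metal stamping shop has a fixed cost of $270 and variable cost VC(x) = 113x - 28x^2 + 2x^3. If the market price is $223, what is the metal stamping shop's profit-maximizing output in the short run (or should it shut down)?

From TC, MC = TC'(x) = 113 - 56x + 6x^2 and AVC = VC/x = 113 - 28x + 2x^2.
AVC is minimized where dAVC/dx = -28 + 4x = 0, at x = 7; min AVC = 113 - 28·7 + 2·7^2 = $15.
Because $223 ≥ $15, revenue can cover variable cost; the firm operates.
Set P = MC: 223 = 113 - 56x + 6x^2 → -110 - 56x + 6x^2 = 0. The roots are x = -5/3 and x = 11; the profit-maximizing output is on the rising part of MC, so x* = 11.
Check: AVC at x = 11 is $47 ≤ P, so revenue covers variable cost.
Profit = P·x − TC = 223·11 − 787 = $1666.

Produce at x = 11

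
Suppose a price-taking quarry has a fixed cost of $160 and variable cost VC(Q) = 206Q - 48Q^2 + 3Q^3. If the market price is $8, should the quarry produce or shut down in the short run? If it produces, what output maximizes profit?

Strip out fixed cost: VC = 206Q - 48Q^2 + 3Q^3. Then AVC = 206 - 48Q + 3Q^2 and MC = 206 - 96Q + 9Q^2.
AVC is minimized where dAVC/dQ = -48 + 6Q = 0, at Q = 8; min AVC = 206 - 48·8 + 3·8^2 = $14.
Since P = $8 < min AVC = $14, price fails to cover variable cost at any output.
The firm minimizes its loss by shutting down and losing only its fixed cost of $160.

Shut down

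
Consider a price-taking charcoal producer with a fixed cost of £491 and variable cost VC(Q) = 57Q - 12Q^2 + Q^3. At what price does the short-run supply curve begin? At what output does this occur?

£21 per unit, at Q = 6

Short-run supply begins at min AVC. From VC = 57Q - 12Q^2 + Q^3, AVC = 57 - 12Q + Q^2.
At the minimum of AVC, MC = AVC. MC = 57 - 24Q + 3Q^2; setting MC = AVC gives 2Q^2 - 12Q = 0, so Q = 6. min AVC = 21.
So the shutdown price is £21.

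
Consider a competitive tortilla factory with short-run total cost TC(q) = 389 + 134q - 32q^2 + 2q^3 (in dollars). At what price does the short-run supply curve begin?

The firm shuts down when price falls below the minimum of average variable cost. AVC = VC/q = 134 - 32q + 2q^2.
At the minimum of AVC, MC = AVC. MC = 134 - 64q + 6q^2; setting MC = AVC gives 4q^2 - 32q = 0, so q = 8. min AVC = 6.
For P < $6 the firm produces nothing.

$6 per unit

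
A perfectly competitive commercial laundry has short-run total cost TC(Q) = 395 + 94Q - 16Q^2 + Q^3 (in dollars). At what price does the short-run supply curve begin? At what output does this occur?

$30 per unit, at Q = 8

The firm shuts down when price falls below the minimum of average variable cost. AVC = VC/Q = 94 - 16Q + Q^2.
dAVC/dQ = -16 + 2Q = 0 gives Q = 8. min AVC = 94 - 16·8 + 8^2 = 30.
The firm shuts down for any P below $30.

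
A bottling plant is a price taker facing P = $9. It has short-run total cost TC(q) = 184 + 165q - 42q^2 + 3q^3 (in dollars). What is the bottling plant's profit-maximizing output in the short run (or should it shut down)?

From TC, MC = TC'(q) = 165 - 84q + 9q^2 and AVC = VC/q = 165 - 42q + 3q^2.
AVC hits its minimum where MC = AVC, at q = 7, giving min AVC = 165 - 42·7 + 3·7^2 = $18.
Since P = $9 < min AVC = $18, price fails to cover variable cost at any output.
Shutting down limits the loss to fixed cost, $184.

Shut down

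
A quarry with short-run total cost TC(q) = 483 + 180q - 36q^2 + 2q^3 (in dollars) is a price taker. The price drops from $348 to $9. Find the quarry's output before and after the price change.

AVC = 180 - 36q + 2q^2, minimized at q = 9 where min AVC = $18. MC = 180 - 72q + 6q^2.
With P = $348 above the shutdown price, P = MC gives q = 14.
At P = $9 < min AVC = $18, price no longer covers variable cost at any output, so the firm shuts down: q = 0.

Output falls from 14 to 0 (the firm shuts down)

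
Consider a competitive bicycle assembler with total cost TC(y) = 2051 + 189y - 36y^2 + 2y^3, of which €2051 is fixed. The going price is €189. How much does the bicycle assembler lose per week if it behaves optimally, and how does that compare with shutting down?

AVC = 189 - 36y + 2y^2 has its minimum €27 at y = 9; price €189 clears that bar, so the firm operates.
With MC = 189 - 72y + 6y^2, P = MC on the upward-sloping part at y* = 12.
TR = 189·12 = 2268. TC = 2051 + 540 = 2591. Profit = 2268 − 2591 = -€323.
Shutting down would mean losing the fixed cost of €2051, so operating at a loss of €323 is better by €1728.

Profit = -€323 at y = 12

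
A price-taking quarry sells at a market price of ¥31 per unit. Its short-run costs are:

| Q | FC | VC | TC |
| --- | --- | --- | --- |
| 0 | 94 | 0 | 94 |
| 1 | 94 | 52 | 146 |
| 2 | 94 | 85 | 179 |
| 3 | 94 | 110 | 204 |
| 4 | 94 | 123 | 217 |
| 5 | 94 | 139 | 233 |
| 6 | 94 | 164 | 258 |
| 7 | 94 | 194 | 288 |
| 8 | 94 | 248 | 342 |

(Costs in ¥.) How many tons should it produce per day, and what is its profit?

Q = 7; profit = -¥71

Compute π = P·Q − TC at each output: Q=0: -94; Q=1: -115; Q=2: -117; Q=3: -111; Q=4: -93; Q=5: -78; Q=6: -72; Q=7: -71; Q=8: -94.
Profit is maximized at Q = 7. AVC there is 194/7 = ¥27.71 ≤ P, so producing beats shutting down (which would give -¥94).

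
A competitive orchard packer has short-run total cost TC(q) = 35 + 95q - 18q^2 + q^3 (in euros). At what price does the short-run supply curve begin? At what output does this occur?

€14 per unit, at q = 9

The firm shuts down when price falls below the minimum of average variable cost. AVC = VC/q = 95 - 18q + q^2.
At the minimum of AVC, MC = AVC. MC = 95 - 36q + 3q^2; setting MC = AVC gives 2q^2 - 18q = 0, so q = 9. min AVC = 14.
For P < €14 the firm produces nothing.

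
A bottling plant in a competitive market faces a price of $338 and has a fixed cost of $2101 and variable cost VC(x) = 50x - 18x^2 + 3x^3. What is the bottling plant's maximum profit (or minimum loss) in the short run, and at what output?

AVC = 50 - 18x + 3x^2; min AVC = $23 at x = 3. Since P = $338 ≥ min AVC, the firm produces.
With MC = 50 - 36x + 9x^2, P = MC on the upward-sloping part at x* = 8.
TR = 338·8 = 2704. TC = 2101 + 784 = 2885. Profit = 2704 − 2885 = -$181.
That loss of $181 beats the $2101 the firm would lose by shutting down; producing recovers $1920 of fixed cost.

Profit = -$181 at x = 8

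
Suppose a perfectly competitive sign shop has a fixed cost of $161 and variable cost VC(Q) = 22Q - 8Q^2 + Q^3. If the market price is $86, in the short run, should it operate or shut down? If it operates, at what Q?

Produce at Q = 8

Variable cost is VC = 22Q - 8Q^2 + Q^3, so AVC = VC/Q = 22 - 8Q + Q^2 and MC = dTC/dQ = 22 - 16Q + 3Q^2.
AVC is minimized where dAVC/dQ = -8 + 2Q = 0, at Q = 4; min AVC = 22 - 8·4 + 4^2 = $6.
Because $86 ≥ $6, revenue can cover variable cost; the firm operates.
P = MC gives -64 - 16Q + 3Q^2 = 0, with roots -8/3 and 8. Take the larger (rising MC): Q* = 8.
Check: AVC at Q = 8 is $22 ≤ P, so revenue covers variable cost.
Profit = P·Q − TC = 86·8 − 337 = $351.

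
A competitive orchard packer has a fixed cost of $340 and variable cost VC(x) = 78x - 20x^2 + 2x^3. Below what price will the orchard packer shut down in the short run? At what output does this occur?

Short-run supply begins at min AVC. From VC = 78x - 20x^2 + 2x^3, AVC = 78 - 20x + 2x^2.
dAVC/dx = -20 + 4x = 0 gives x = 5. min AVC = 78 - 20·5 + 2·5^2 = 28.
So the shutdown price is $28.

$28 per unit, at x = 5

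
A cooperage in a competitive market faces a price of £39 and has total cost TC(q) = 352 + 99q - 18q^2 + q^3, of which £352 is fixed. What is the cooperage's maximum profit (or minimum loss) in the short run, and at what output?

Profit = -£152 at q = 10

AVC = 99 - 18q + q^2; min AVC = £18 at q = 9. Since P = £39 ≥ min AVC, the firm produces.
With MC = 99 - 36q + 3q^2, P = MC on the upward-sloping part at q* = 10.
TR = 39·10 = 390. TC = 352 + 190 = 542. Profit = 390 − 542 = -£152.
By producing, the firm covers all variable cost plus £200 of fixed cost; shutting down would lose the full £352.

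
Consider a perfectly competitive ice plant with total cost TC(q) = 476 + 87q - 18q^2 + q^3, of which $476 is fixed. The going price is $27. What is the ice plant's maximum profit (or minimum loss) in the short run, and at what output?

AVC = 87 - 18q + q^2 has its minimum $6 at q = 9; price $27 clears that bar, so the firm operates.
MC = 87 - 36q + 3q^2. Setting P = MC and taking the root on the rising branch gives q* = 10.
TR = 27·10 = 270. TC = 476 + 70 = 546. Profit = 270 − 546 = -$276.
By producing, the firm covers all variable cost plus $200 of fixed cost; shutting down would lose the full $476.

Profit = -$276 at q = 10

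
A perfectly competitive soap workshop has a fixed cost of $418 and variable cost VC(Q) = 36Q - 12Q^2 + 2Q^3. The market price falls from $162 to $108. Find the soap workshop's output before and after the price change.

Output falls from 7 to 6

AVC = 36 - 12Q + 2Q^2, minimized at Q = 3 where min AVC = $18. MC = 36 - 24Q + 6Q^2.
With P = $162 above the shutdown price, P = MC gives Q = 7.
At P = $108 ≥ min AVC, set P = MC: Q = 6. The firm stays open but cuts output.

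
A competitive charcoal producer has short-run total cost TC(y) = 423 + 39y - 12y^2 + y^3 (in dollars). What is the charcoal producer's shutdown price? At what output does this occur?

Short-run supply begins at min AVC. From VC = 39y - 12y^2 + y^3, AVC = 39 - 12y + y^2.
dAVC/dy = -12 + 2y = 0 gives y = 6. min AVC = 39 - 12·6 + 6^2 = 3.
The firm shuts down for any P below $3.

$3 per unit, at y = 6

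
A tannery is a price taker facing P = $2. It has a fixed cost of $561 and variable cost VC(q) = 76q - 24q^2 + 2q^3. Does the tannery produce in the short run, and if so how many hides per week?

Shut down

Strip out fixed cost: VC = 76q - 24q^2 + 2q^3. Then AVC = 76 - 24q + 2q^2 and MC = 76 - 48q + 6q^2.
The AVC parabola has its vertex at q = 24/4 = 6, where AVC = 76 - 24·6 + 2·6^2 = $4.
Since P = $2 < min AVC = $4, price fails to cover variable cost at any output.
The firm minimizes its loss by shutting down and losing only its fixed cost of $561.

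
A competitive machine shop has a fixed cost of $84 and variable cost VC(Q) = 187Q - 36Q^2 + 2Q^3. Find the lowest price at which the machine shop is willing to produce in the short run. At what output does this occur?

$25 per unit, at Q = 9

Short-run supply begins at min AVC. From VC = 187Q - 36Q^2 + 2Q^3, AVC = 187 - 36Q + 2Q^2.
At the minimum of AVC, MC = AVC. MC = 187 - 72Q + 6Q^2; setting MC = AVC gives 4Q^2 - 36Q = 0, so Q = 9. min AVC = 25.
So the shutdown price is $25.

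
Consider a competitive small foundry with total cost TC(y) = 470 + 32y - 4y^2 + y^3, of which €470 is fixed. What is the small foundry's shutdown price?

€28 per unit

Short-run supply begins at min AVC. From VC = 32y - 4y^2 + y^3, AVC = 32 - 4y + y^2.
dAVC/dy = -4 + 2y = 0 gives y = 2. min AVC = 32 - 4·2 + 2^2 = 28.
So the shutdown price is €28.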